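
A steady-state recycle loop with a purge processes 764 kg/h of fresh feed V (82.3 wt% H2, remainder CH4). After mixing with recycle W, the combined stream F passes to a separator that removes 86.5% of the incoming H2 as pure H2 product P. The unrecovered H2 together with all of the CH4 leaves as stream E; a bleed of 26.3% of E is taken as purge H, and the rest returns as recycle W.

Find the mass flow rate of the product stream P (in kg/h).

604 kg/h

H2 in F: m_A = 764×0.823 + (1−0.263)·(1−0.865)·m_A, so m_A = 628.77/0.9005 = 698.24 kg/h.
Product P = 0.865×698.24 = 603.98 kg/h.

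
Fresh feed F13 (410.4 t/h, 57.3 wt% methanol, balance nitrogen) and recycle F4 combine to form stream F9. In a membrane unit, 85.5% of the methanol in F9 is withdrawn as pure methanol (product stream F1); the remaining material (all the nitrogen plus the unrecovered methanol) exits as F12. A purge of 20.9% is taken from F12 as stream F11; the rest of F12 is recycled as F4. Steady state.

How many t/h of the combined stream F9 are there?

nitrogen enters only via F13 and leaves only via the purge: 410.4×0.427 = 0.209×(nitrogen in F12), and the membrane unit passes all nitrogen, so nitrogen in F9 = nitrogen in F12 = 838.47 t/h.
methanol in F9: m_A = 410.4×0.573 + (1−0.209)·(1−0.855)·m_A, so m_A = 235.16/0.8853 = 265.63 t/h.
F9 = 265.63 + 838.47 = 1104.1 t/h.

1104 t/h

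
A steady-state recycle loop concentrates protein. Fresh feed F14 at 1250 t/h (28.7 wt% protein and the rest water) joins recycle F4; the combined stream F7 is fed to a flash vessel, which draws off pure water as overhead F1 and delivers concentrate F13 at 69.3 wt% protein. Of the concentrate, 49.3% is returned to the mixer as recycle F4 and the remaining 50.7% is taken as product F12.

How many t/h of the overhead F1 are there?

732.3 t/h

Overall protein balance (none leaves overhead): protein in fresh feed = protein in product, i.e. 1250×0.287 = (1−0.493)·F13·0.693.
F13 = 358.75/(0.693×0.507) = 1021.1 t/h.
Recycle F4 = 0.493×1021.1 = 503.38 t/h.
Combined feed F7 = 1250 + 503.38 = 1753.4 t/h.
Overhead F1 = F7 − F13 = 1753.4 − 1021.1 = 732.32 t/h.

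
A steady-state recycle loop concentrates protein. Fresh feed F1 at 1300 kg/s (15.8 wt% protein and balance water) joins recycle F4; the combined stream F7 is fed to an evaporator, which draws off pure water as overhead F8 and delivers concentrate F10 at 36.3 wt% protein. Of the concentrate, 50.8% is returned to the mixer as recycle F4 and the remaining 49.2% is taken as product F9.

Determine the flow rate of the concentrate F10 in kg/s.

1150 kg/s

Overall protein balance (none leaves overhead): protein in fresh feed = protein in product, i.e. 1300×0.158 = (1−0.508)·F10·0.363.
F10 = 205.4/(0.363×0.492) = 1150.1 kg/s.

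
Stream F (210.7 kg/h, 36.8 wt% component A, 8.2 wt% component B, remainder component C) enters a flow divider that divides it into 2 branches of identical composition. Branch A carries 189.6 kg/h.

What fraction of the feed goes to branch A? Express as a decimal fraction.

Fraction to A = 189.6/210.7 = 0.8999.

0.900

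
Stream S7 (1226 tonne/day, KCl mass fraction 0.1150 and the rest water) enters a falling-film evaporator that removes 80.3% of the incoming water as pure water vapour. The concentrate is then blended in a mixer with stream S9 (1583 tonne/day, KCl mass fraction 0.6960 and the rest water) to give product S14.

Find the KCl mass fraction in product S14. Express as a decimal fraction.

Vapour removed = 0.803×0.885×1226 = 871.26 tonne/day; concentrate = 354.74 tonne/day.
KCl reaching the mixer = 140.99 (from concentrate) + 1583×0.696 = 1242.8 tonne/day.
Product flow = 354.74 + 1583 = 1937.7 tonne/day; KCl fraction = 0.6413.

0.6413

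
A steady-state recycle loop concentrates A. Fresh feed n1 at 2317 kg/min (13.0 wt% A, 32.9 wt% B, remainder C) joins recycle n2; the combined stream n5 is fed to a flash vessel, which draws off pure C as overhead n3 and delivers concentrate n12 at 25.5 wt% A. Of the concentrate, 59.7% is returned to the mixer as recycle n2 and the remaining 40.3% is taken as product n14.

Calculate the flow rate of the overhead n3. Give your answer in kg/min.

1136 kg/min

Overall A balance (none leaves overhead): A in fresh feed = A in product, i.e. 2317×0.130 = (1−0.597)·n12·0.255.
n12 = 301.21/(0.255×0.403) = 2931.1 kg/min.
Recycle n2 = 0.597×2931.1 = 1749.8 kg/min.
Combined feed n5 = 2317 + 1749.8 = 4066.8 kg/min.
Overhead n3 = n5 − n12 = 4066.8 − 2931.1 = 1135.8 kg/min.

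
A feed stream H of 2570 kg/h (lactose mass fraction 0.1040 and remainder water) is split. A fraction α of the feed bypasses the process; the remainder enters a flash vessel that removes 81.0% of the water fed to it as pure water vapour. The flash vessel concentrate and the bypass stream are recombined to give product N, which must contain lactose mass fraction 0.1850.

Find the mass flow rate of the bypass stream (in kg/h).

1020 kg/h

All 2570×0.104 = 267.28 kg/h of lactose reaches N, so N = 267.28/0.185 = 1444.8 kg/h and vapour = 1125.2 kg/h.
The evaporator receives (1−α)·2570 of feed at 0.896 water and removes 0.810 of that water:
0.810×0.896×(1−α)×2570 = 1125.2
(1−α) = 1125.2/1865.2 = 0.6033;  α = 0.3967.
Bypass flow = 0.3967×2570 = 1019.6 kg/h.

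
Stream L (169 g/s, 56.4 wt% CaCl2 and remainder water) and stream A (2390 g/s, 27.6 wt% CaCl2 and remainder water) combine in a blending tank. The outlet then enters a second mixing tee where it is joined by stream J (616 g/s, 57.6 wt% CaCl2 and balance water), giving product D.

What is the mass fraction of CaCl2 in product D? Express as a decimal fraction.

Overall, product flow = 3175 g/s.
CaCl2 in = 169×0.564 + 2390×0.276 + 616×0.576 = 1109.8 g/s.
CaCl2 fraction in D = 0.3495.

0.3495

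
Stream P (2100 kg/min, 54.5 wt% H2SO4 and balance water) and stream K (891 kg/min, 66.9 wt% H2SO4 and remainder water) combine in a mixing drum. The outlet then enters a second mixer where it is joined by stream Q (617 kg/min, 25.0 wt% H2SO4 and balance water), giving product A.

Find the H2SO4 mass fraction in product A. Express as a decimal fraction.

Overall, product flow = 3608 kg/min.
H2SO4 in = 2100×0.545 + 891×0.669 + 617×0.250 = 1894.8 kg/min.
H2SO4 fraction in A = 0.525.

0.525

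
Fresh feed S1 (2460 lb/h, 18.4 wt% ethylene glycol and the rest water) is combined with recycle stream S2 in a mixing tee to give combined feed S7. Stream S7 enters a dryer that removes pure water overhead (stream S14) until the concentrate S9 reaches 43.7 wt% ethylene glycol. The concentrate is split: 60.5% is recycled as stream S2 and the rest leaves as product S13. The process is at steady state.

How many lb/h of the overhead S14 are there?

1424 lb/h

Overall ethylene glycol balance (none leaves overhead): ethylene glycol in fresh feed = ethylene glycol in product, i.e. 2460×0.184 = (1−0.605)·S9·0.437.
S9 = 452.64/(0.437×0.395) = 2622.3 lb/h.
Recycle S2 = 0.605×2622.3 = 1586.5 lb/h.
Combined feed S7 = 2460 + 1586.5 = 4046.5 lb/h.
Overhead S14 = S7 − S9 = 4046.5 − 2622.3 = 1424.2 lb/h.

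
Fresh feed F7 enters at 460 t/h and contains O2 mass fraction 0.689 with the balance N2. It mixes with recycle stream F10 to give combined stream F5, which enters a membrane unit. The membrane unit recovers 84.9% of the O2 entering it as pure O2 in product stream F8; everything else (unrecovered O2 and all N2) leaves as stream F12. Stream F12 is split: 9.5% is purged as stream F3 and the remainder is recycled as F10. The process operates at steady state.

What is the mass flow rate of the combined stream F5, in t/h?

N2 enters only via F7 and leaves only via the purge: 460×0.311 = 0.095×(N2 in F12), and the membrane unit passes all N2, so N2 in F5 = N2 in F12 = 1505.9 t/h.
O2 in F5: m_A = 460×0.689 + (1−0.095)·(1−0.849)·m_A, so m_A = 316.94/0.8633 = 367.11 t/h.
F5 = 367.11 + 1505.9 = 1873 t/h.

1873 t/h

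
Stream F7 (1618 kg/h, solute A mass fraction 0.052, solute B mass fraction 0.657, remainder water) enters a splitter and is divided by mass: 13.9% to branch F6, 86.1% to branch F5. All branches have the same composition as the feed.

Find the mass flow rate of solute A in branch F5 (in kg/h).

Branch F5 total = 0.861×1618 = 1393.1 kg/h.
solute A in F5 = 0.052×1393.1 = 72.441 kg/h.

72.44 kg/h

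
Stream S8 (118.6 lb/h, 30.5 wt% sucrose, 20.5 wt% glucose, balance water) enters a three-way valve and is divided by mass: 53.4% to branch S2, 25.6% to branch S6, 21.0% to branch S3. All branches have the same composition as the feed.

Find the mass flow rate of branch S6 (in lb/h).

Branch S6 flow = 0.256×118.6 = 30.362 lb/h.

30.36 lb/h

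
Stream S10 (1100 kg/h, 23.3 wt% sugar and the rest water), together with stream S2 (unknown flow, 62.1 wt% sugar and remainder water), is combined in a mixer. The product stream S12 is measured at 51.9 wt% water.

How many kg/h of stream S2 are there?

Let S2 be the unknown flow. Total out = 1100 + S2.
water balance: 843.7 + 0.379·S2 = 0.519·(1100 + S2)
(0.379 − 0.519)·S2 = 0.519×1100 − 843.7 = -272.8
S2 = -272.8 / -0.140 = 1948.6 kg/h

1949 kg/h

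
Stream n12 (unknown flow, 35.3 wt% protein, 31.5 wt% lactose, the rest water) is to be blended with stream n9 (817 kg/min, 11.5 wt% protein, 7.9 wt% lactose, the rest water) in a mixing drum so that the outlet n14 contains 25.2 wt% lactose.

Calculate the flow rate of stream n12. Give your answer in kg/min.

2244 kg/min

Let n12 be the unknown flow. Total out = 817 + n12.
lactose balance: 64.543 + 0.315·n12 = 0.252·(817 + n12)
(0.315 − 0.252)·n12 = 0.252×817 − 64.543 = 141.34
n12 = 141.34 / 0.063 = 2243.5 kg/min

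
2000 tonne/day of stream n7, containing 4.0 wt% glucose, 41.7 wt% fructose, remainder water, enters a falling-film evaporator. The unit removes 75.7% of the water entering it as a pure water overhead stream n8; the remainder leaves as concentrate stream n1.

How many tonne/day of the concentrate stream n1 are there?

1178 tonne/day

water entering = 2000×0.543 = 1086 tonne/day; overhead removed = 0.757×1086 = 822.1 tonne/day.
Concentrate = 2000 − 822.1 = 1177.9 tonne/day.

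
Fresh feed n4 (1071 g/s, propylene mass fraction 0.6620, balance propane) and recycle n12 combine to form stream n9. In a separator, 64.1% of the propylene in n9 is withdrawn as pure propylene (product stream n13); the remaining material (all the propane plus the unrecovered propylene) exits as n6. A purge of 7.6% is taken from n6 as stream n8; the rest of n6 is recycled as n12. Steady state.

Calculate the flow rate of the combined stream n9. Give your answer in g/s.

5824 g/s

propane enters only via n4 and leaves only via the purge: 1071×0.338 = 0.076×(propane in n6), and the separator passes all propane, so propane in n9 = propane in n6 = 4763.1 g/s.
propylene in n9: m_A = 1071×0.662 + (1−0.076)·(1−0.641)·m_A, so m_A = 709/0.6683 = 1060.9 g/s.
n9 = 1060.9 + 4763.1 = 5824.1 g/s.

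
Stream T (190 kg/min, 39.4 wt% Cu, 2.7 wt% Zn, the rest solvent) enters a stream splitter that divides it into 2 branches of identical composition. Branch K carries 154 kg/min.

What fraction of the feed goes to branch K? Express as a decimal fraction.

Fraction to K = 154/190 = 0.8105.

0.811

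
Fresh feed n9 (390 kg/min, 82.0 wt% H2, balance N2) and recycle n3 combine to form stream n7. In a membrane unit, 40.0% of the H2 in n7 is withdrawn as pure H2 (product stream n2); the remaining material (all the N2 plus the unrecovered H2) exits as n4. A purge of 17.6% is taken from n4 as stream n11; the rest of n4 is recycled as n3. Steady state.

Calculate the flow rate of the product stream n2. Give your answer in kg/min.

253 kg/min

H2 in n7: m_A = 390×0.820 + (1−0.176)·(1−0.400)·m_A, so m_A = 319.8/0.5056 = 632.52 kg/min.
Product n2 = 0.400×632.52 = 253.01 kg/min.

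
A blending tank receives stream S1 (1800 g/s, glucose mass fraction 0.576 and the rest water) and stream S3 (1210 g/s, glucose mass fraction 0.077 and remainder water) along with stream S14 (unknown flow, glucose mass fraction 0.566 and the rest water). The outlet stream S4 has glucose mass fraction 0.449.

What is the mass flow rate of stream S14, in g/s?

Let S14 be the unknown flow. Total out = 3010 + S14.
glucose balance: 1130 + 0.566·S14 = 0.449·(3010 + S14)
(0.566 − 0.449)·S14 = 0.449×3010 − 1130 = 221.52
S14 = 221.52 / 0.117 = 1893.3 g/s

1893 g/s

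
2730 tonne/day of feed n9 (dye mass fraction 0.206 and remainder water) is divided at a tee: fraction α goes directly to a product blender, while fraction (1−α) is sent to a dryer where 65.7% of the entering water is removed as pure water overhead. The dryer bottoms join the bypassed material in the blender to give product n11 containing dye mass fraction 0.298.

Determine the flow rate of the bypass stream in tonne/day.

All 2730×0.206 = 562.38 tonne/day of dye reaches n11, so n11 = 562.38/0.298 = 1887.2 tonne/day and vapour = 842.82 tonne/day.
The evaporator receives (1−α)·2730 of feed at 0.794 water and removes 0.657 of that water:
0.657×0.794×(1−α)×2730 = 842.82
(1−α) = 842.82/1424.1 = 0.5918;  α = 0.4082.
Bypass flow = 0.4082×2730 = 1114.3 tonne/day.

1114 tonne/day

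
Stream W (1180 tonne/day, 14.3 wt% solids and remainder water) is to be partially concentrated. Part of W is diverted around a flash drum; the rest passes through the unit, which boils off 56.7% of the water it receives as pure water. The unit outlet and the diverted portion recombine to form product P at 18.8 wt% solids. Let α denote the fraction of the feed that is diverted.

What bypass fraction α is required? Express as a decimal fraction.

All 1180×0.143 = 168.74 tonne/day of solids reaches P, so P = 168.74/0.188 = 897.55 tonne/day and vapour = 282.45 tonne/day.
The evaporator receives (1−α)·1180 of feed at 0.857 water and removes 0.567 of that water:
0.567×0.857×(1−α)×1180 = 282.45
(1−α) = 282.45/573.38 = 0.4926;  α = 0.5074.

0.507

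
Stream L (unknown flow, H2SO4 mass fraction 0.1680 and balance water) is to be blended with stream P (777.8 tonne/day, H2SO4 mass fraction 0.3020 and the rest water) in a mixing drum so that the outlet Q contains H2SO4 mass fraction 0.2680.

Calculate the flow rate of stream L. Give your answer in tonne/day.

264.5 tonne/day

Let L be the unknown flow. Total out = 777.8 + L.
H2SO4 balance: 234.9 + 0.168·L = 0.268·(777.8 + L)
(0.168 − 0.268)·L = 0.268×777.8 − 234.9 = -26.445
L = -26.445 / -0.100 = 264.45 tonne/day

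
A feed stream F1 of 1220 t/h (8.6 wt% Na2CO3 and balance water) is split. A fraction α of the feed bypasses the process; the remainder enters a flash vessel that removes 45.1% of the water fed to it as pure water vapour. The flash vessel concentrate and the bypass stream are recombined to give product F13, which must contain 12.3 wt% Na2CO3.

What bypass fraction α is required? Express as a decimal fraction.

All 1220×0.086 = 104.92 t/h of Na2CO3 reaches F13, so F13 = 104.92/0.123 = 853.01 t/h and vapour = 366.99 t/h.
The evaporator receives (1−α)·1220 of feed at 0.914 water and removes 0.451 of that water:
0.451×0.914×(1−α)×1220 = 366.99
(1−α) = 366.99/502.9 = 0.7297;  α = 0.2703.

0.270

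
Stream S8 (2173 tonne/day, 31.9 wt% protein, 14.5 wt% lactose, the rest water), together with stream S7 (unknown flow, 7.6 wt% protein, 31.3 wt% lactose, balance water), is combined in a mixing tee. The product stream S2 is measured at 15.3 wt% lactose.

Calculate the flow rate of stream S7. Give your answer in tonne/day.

108.7 tonne/day

Let S7 be the unknown flow. Total out = 2173 + S7.
lactose balance: 315.08 + 0.313·S7 = 0.153·(2173 + S7)
(0.313 − 0.153)·S7 = 0.153×2173 − 315.08 = 17.384
S7 = 17.384 / 0.160 = 108.65 tonne/day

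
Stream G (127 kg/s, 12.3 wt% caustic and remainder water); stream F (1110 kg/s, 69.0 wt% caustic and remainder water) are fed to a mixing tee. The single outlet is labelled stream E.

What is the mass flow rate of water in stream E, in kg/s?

water out = water in = 127×0.877 + 1110×0.310 = 455.48 kg/s.

455.5 kg/s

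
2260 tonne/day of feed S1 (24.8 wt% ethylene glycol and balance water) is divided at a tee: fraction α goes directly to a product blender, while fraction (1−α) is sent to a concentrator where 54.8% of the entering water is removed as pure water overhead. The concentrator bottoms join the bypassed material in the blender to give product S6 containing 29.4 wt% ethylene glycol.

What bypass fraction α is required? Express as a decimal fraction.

0.620

All 2260×0.248 = 560.48 tonne/day of ethylene glycol reaches S6, so S6 = 560.48/0.294 = 1906.4 tonne/day and vapour = 353.61 tonne/day.
The evaporator receives (1−α)·2260 of feed at 0.752 water and removes 0.548 of that water:
0.548×0.752×(1−α)×2260 = 353.61
(1−α) = 353.61/931.34 = 0.3797;  α = 0.6203.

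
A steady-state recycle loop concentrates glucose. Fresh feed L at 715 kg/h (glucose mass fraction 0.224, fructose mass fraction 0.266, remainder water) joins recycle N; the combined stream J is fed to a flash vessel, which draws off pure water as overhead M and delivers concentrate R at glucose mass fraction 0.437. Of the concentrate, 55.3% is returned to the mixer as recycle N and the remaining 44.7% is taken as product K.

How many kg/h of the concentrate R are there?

Overall glucose balance (none leaves overhead): glucose in fresh feed = glucose in product, i.e. 715×0.224 = (1−0.553)·R·0.437.
R = 160.16/(0.437×0.447) = 819.91 kg/h.

819.9 kg/h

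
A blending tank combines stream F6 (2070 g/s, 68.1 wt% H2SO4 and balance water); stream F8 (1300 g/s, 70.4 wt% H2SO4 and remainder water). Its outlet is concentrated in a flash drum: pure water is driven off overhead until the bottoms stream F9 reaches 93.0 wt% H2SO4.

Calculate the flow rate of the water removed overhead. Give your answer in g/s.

870.1 g/s

H2SO4 entering = 2070×0.681 + 1300×0.704 = 2324.9 g/s.
All H2SO4 reports to F9, so F9 = 2324.9/0.930 = 2499.9 g/s.
Total feed = 3370 g/s; overhead = 3370 − 2499.9 = 870.14 g/s.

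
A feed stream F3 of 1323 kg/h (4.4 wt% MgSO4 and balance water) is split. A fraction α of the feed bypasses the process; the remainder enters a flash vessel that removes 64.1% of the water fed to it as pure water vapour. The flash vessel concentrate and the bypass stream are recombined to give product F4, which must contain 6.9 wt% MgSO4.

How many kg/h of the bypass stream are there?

540.8 kg/h

All 1323×0.044 = 58.212 kg/h of MgSO4 reaches F4, so F4 = 58.212/0.069 = 843.65 kg/h and vapour = 479.35 kg/h.
The evaporator receives (1−α)·1323 of feed at 0.956 water and removes 0.641 of that water:
0.641×0.956×(1−α)×1323 = 479.35
(1−α) = 479.35/810.73 = 0.5913;  α = 0.4087.
Bypass flow = 0.4087×1323 = 540.77 kg/h.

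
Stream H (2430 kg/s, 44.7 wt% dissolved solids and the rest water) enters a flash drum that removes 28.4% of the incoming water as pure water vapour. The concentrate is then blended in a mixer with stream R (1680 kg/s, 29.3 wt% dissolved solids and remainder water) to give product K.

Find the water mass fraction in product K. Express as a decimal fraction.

0.5766

Vapour removed = 0.284×0.553×2430 = 381.64 kg/s; concentrate = 2048.4 kg/s.
water reaching the mixer = 962.15 (from concentrate) + 1680×0.707 = 2149.9 kg/s.
Product flow = 2048.4 + 1680 = 3728.4 kg/s; water fraction = 0.5766.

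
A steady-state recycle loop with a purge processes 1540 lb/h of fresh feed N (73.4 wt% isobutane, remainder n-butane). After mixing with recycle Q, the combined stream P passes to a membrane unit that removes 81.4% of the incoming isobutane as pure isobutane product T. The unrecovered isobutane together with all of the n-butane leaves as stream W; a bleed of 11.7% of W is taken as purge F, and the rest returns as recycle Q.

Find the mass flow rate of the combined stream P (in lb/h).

4854 lb/h

n-butane enters only via N and leaves only via the purge: 1540×0.266 = 0.117×(n-butane in W), and the membrane unit passes all n-butane, so n-butane in P = n-butane in W = 3501.2 lb/h.
isobutane in P: m_A = 1540×0.734 + (1−0.117)·(1−0.814)·m_A, so m_A = 1130.4/0.8358 = 1352.5 lb/h.
P = 1352.5 + 3501.2 = 4853.7 lb/h.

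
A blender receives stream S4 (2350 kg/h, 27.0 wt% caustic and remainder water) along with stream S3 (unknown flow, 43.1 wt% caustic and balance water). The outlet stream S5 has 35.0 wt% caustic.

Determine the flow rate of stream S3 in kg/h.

2321 kg/h

Let S3 be the unknown flow. Total out = 2350 + S3.
caustic balance: 634.5 + 0.431·S3 = 0.350·(2350 + S3)
(0.431 − 0.350)·S3 = 0.350×2350 − 634.5 = 188
S3 = 188 / 0.081 = 2321 kg/h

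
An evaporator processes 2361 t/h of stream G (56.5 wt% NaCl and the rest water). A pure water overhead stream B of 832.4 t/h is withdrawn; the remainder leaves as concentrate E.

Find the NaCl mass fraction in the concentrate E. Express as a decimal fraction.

0.873

NaCl is not removed: 2361×0.565 = 1334 t/h of NaCl enters E.
Concentrate = 2361 − 832.4 = 1528.6 t/h.
Mass fraction = 1334/1528.6 = 0.873.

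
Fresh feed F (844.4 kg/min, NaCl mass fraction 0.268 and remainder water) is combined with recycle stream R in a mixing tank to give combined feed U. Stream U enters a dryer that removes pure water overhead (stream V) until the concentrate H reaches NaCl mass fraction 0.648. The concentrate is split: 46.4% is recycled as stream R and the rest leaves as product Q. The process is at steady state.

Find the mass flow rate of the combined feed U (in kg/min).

Overall NaCl balance (none leaves overhead): NaCl in fresh feed = NaCl in product, i.e. 844.4×0.268 = (1−0.464)·H·0.648.
H = 226.3/(0.648×0.536) = 651.54 kg/min.
Recycle R = 0.464×651.54 = 302.32 kg/min.
Combined feed U = 844.4 + 302.32 = 1146.7 kg/min.

1147 kg/min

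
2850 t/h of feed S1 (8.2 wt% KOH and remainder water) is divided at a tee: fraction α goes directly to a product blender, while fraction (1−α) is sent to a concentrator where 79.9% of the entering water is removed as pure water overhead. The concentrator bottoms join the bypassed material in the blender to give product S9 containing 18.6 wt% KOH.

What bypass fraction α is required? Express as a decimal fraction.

0.238

All 2850×0.082 = 233.7 t/h of KOH reaches S9, so S9 = 233.7/0.186 = 1256.5 t/h and vapour = 1593.5 t/h.
The evaporator receives (1−α)·2850 of feed at 0.918 water and removes 0.799 of that water:
0.799×0.918×(1−α)×2850 = 1593.5
(1−α) = 1593.5/2090.4 = 0.7623;  α = 0.2377.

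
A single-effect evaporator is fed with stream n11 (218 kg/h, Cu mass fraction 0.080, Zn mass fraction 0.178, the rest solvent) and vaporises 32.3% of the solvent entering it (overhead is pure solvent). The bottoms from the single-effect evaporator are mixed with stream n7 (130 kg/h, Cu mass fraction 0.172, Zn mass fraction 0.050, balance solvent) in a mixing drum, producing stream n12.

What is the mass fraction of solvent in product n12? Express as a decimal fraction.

0.712

Vapour removed = 0.323×0.742×218 = 52.247 kg/h; concentrate = 165.75 kg/h.
solvent reaching the mixer = 109.51 (from concentrate) + 130×0.778 = 210.65 kg/h.
Product flow = 165.75 + 130 = 295.75 kg/h; solvent fraction = 0.712.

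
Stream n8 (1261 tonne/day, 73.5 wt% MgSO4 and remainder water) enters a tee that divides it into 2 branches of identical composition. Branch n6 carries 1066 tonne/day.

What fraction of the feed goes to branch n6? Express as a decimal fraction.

0.845

Fraction to n6 = 1066/1261 = 0.8454.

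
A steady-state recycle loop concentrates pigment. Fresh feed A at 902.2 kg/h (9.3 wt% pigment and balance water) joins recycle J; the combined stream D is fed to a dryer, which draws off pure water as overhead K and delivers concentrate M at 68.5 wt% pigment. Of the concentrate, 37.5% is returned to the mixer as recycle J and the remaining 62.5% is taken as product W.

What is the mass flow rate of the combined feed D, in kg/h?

Overall pigment balance (none leaves overhead): pigment in fresh feed = pigment in product, i.e. 902.2×0.093 = (1−0.375)·M·0.685.
M = 83.905/(0.685×0.625) = 195.98 kg/h.
Recycle J = 0.375×195.98 = 73.493 kg/h.
Combined feed D = 902.2 + 73.493 = 975.69 kg/h.

975.7 kg/h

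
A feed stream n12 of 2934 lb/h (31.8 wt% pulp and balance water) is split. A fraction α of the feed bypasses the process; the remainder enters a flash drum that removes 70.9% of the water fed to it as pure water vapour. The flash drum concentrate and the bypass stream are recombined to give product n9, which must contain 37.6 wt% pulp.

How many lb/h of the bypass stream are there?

1998 lb/h

All 2934×0.318 = 933.01 lb/h of pulp reaches n9, so n9 = 933.01/0.376 = 2481.4 lb/h and vapour = 452.59 lb/h.
The evaporator receives (1−α)·2934 of feed at 0.682 water and removes 0.709 of that water:
0.709×0.682×(1−α)×2934 = 452.59
(1−α) = 452.59/1418.7 = 0.3190;  α = 0.6810.
Bypass flow = 0.6810×2934 = 1998 lb/h.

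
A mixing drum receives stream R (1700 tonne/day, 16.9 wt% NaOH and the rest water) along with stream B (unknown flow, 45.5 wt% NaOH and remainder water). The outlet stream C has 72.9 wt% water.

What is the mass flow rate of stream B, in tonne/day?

Let B be the unknown flow. Total out = 1700 + B.
water balance: 1412.7 + 0.545·B = 0.729·(1700 + B)
(0.545 − 0.729)·B = 0.729×1700 − 1412.7 = -173.4
B = -173.4 / -0.184 = 942.39 tonne/day

942.4 tonne/day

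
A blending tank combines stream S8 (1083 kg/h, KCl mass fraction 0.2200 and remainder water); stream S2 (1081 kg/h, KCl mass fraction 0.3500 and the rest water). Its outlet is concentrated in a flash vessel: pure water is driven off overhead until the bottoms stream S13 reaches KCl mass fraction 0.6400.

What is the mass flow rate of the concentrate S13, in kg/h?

KCl entering = 1083×0.220 + 1081×0.350 = 616.61 kg/h.
All KCl reports to S13, so S13 = 616.61/0.640 = 963.45 kg/h.

963.5 kg/h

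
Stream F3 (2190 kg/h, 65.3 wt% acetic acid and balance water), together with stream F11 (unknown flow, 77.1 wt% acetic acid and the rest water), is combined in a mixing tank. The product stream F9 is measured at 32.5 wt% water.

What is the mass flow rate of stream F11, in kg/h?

Let F11 be the unknown flow. Total out = 2190 + F11.
water balance: 759.93 + 0.229·F11 = 0.325·(2190 + F11)
(0.229 − 0.325)·F11 = 0.325×2190 − 759.93 = -48.18
F11 = -48.18 / -0.096 = 501.87 kg/h

501.9 kg/h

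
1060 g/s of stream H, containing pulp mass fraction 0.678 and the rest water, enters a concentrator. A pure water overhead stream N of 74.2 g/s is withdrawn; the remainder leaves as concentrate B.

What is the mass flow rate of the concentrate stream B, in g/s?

Concentrate = 1060 − 74.2 = 985.8 g/s.

985.8 g/s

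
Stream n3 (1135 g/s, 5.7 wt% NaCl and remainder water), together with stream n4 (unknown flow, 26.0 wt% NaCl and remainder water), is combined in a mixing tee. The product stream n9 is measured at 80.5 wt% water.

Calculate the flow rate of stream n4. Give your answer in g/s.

2410 g/s

Let n4 be the unknown flow. Total out = 1135 + n4.
water balance: 1070.3 + 0.740·n4 = 0.805·(1135 + n4)
(0.740 − 0.805)·n4 = 0.805×1135 − 1070.3 = -156.63
n4 = -156.63 / -0.065 = 2409.7 g/s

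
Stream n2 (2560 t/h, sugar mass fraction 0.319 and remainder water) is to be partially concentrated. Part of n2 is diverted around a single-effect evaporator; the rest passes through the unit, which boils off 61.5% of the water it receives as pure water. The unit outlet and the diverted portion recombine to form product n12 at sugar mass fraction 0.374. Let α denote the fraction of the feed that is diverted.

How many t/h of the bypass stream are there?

1661 t/h

All 2560×0.319 = 816.64 t/h of sugar reaches n12, so n12 = 816.64/0.374 = 2183.5 t/h and vapour = 376.47 t/h.
The evaporator receives (1−α)·2560 of feed at 0.681 water and removes 0.615 of that water:
0.615×0.681×(1−α)×2560 = 376.47
(1−α) = 376.47/1072.2 = 0.3511;  α = 0.6489.
Bypass flow = 0.6489×2560 = 1661.1 t/h.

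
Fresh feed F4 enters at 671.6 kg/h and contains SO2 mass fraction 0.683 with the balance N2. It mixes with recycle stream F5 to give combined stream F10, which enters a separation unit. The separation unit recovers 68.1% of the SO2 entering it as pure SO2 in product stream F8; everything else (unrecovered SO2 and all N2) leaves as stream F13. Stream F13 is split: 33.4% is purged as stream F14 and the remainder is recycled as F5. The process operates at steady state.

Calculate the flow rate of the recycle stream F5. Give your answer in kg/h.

548.3 kg/h

N2 enters only via F4 and leaves only via the purge: 671.6×0.317 = 0.334×(N2 in F13), and the separation unit passes all N2, so N2 in F10 = N2 in F13 = 637.42 kg/h.
SO2 in F10: m_A = 671.6×0.683 + (1−0.334)·(1−0.681)·m_A, so m_A = 458.7/0.7875 = 582.45 kg/h.
F13 = (1−0.681)×582.45 + 637.42 = 823.22 kg/h.
Recycle F5 = (1−0.334)×823.22 = 548.26 kg/h.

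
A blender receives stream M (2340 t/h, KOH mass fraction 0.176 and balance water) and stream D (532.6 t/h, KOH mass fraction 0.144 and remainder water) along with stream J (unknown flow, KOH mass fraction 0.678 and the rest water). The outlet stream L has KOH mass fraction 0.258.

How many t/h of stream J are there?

601.4 t/h

Let J be the unknown flow. Total out = 2872.6 + J.
KOH balance: 488.53 + 0.678·J = 0.258·(2872.6 + J)
(0.678 − 0.258)·J = 0.258×2872.6 − 488.53 = 252.6
J = 252.6 / 0.420 = 601.42 t/h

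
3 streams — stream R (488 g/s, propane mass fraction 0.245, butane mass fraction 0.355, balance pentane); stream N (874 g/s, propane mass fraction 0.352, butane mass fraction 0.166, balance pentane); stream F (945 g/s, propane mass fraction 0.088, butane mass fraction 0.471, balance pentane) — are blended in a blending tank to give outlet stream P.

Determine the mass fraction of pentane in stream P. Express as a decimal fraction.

Total flow out = 488 + 874 + 945 = 2307 g/s.
pentane in = 488×0.400 + 874×0.482 + 945×0.441 = 1033.2 g/s.
pentane mass fraction in P = 1033.2/2307 = 0.448.

0.448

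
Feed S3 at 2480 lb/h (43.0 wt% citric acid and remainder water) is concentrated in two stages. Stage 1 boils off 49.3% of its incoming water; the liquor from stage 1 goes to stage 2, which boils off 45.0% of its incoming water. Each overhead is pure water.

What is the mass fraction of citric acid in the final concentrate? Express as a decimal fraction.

0.730

water in feed = 2480×0.570 = 1413.6 lb/h.
After stage 1: water left = (1−0.493)×1413.6 = 716.7; stream total = 1783.1 lb/h.
After stage 2: water left = (1−0.450)×716.7 = 394.18; final concentrate = 1460.6 lb/h.
citric acid fraction = 1066.4/1460.6 = 0.730.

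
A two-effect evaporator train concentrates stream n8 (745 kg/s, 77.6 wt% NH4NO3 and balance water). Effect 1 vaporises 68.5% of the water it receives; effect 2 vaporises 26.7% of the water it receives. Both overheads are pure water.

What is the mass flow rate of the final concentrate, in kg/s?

water in feed = 745×0.224 = 166.88 kg/s.
After stage 1: water left = (1−0.685)×166.88 = 52.567; stream total = 630.69 kg/s.
After stage 2: water left = (1−0.267)×52.567 = 38.532; final concentrate = 616.65 kg/s.

616.7 kg/s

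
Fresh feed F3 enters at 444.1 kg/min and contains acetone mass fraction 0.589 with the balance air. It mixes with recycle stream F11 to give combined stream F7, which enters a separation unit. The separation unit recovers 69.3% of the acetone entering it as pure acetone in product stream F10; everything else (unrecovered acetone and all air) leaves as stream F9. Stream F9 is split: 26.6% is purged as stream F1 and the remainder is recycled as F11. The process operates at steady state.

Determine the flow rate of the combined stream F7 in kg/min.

air enters only via F3 and leaves only via the purge: 444.1×0.411 = 0.266×(air in F9), and the separation unit passes all air, so air in F7 = air in F9 = 686.18 kg/min.
acetone in F7: m_A = 444.1×0.589 + (1−0.266)·(1−0.693)·m_A, so m_A = 261.57/0.7747 = 337.66 kg/min.
F7 = 337.66 + 686.18 = 1023.8 kg/min.

1024 kg/min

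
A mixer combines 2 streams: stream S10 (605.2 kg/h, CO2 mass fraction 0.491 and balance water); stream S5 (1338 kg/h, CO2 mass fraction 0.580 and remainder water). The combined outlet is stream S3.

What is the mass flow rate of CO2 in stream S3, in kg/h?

CO2 out = CO2 in = 605.2×0.491 + 1338×0.580 = 1073.2 kg/h.

1073 kg/h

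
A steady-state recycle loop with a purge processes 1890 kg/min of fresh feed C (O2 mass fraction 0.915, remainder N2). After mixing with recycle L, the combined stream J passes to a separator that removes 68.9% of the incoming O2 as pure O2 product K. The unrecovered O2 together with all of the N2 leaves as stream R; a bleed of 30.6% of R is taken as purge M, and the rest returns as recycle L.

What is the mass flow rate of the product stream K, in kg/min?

1519 kg/min

O2 in J: m_A = 1890×0.915 + (1−0.306)·(1−0.689)·m_A, so m_A = 1729.4/0.7842 = 2205.3 kg/min.
Product K = 0.689×2205.3 = 1519.5 kg/min.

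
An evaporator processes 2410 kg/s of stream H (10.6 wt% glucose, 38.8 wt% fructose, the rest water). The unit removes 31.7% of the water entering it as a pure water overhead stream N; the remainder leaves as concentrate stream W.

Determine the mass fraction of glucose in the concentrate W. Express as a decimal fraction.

0.126

glucose is not removed: 2410×0.106 = 255.46 kg/s of glucose enters W.
water entering = 2410×0.506 = 1219.5 kg/s; overhead removed = 0.317×1219.5 = 386.57 kg/s.
Concentrate = 2410 − 386.57 = 2023.4 kg/s.
Mass fraction = 255.46/2023.4 = 0.126.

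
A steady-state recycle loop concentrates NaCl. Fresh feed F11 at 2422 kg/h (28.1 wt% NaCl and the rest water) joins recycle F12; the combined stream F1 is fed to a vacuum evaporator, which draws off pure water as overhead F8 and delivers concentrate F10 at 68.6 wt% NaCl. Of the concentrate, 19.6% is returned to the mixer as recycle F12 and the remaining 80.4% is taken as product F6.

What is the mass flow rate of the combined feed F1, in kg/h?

Overall NaCl balance (none leaves overhead): NaCl in fresh feed = NaCl in product, i.e. 2422×0.281 = (1−0.196)·F10·0.686.
F10 = 680.58/(0.686×0.804) = 1234 kg/h.
Recycle F12 = 0.196×1234 = 241.86 kg/h.
Combined feed F1 = 2422 + 241.86 = 2663.9 kg/h.

2664 kg/h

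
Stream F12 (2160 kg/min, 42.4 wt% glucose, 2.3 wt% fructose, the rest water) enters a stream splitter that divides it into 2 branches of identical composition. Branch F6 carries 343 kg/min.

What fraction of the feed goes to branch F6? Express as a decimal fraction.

Fraction to F6 = 343/2160 = 0.1588.

0.159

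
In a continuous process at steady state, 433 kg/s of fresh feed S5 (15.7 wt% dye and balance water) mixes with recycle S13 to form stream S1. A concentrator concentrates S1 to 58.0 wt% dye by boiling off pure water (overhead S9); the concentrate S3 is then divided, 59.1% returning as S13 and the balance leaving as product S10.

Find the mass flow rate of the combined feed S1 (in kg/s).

Overall dye balance (none leaves overhead): dye in fresh feed = dye in product, i.e. 433×0.157 = (1−0.591)·S3·0.580.
S3 = 67.981/(0.580×0.409) = 286.57 kg/s.
Recycle S13 = 0.591×286.57 = 169.37 kg/s.
Combined feed S1 = 433 + 169.37 = 602.37 kg/s.

602.4 kg/s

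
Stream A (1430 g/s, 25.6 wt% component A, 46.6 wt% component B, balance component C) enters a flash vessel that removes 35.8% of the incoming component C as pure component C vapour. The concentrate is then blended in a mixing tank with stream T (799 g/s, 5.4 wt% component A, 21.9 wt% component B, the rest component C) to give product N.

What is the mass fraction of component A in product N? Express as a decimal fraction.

0.196

Vapour removed = 0.358×0.278×1430 = 142.32 g/s; concentrate = 1287.7 g/s.
component A reaching the mixer = 366.08 (from concentrate) + 799×0.054 = 409.23 g/s.
Product flow = 1287.7 + 799 = 2086.7 g/s; component A fraction = 0.196.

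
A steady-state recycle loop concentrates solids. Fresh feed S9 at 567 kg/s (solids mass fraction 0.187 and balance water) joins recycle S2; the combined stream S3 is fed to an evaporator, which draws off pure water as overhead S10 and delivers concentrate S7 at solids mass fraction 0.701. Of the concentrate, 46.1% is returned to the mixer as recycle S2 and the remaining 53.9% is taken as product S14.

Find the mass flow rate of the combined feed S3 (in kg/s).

Overall solids balance (none leaves overhead): solids in fresh feed = solids in product, i.e. 567×0.187 = (1−0.461)·S7·0.701.
S7 = 106.03/(0.701×0.539) = 280.62 kg/s.
Recycle S2 = 0.461×280.62 = 129.37 kg/s.
Combined feed S3 = 567 + 129.37 = 696.37 kg/s.

696.4 kg/s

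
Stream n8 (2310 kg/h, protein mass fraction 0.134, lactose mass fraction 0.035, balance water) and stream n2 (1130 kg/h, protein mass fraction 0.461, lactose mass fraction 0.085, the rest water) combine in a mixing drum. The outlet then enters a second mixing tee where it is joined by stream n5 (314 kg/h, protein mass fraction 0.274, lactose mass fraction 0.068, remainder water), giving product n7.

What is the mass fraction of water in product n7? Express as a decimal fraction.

0.703

Overall, product flow = 3754 kg/h.
water in = 2310×0.831 + 1130×0.454 + 314×0.658 = 2639.2 kg/h.
water fraction in n7 = 0.703.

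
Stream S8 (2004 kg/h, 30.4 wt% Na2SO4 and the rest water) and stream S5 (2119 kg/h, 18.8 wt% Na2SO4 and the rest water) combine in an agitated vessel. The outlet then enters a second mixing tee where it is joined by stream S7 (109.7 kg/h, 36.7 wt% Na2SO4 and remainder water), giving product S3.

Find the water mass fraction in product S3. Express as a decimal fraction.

0.7524

Overall, product flow = 4232.7 kg/h.
water in = 2004×0.696 + 2119×0.812 + 109.7×0.633 = 3184.9 kg/h.
water fraction in S3 = 0.7524.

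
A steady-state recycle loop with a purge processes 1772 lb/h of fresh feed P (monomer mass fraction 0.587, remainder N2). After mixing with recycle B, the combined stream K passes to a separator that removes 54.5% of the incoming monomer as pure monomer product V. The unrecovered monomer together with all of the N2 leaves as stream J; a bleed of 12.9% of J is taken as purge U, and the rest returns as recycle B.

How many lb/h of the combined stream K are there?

N2 enters only via P and leaves only via the purge: 1772×0.413 = 0.129×(N2 in J), and the separator passes all N2, so N2 in K = N2 in J = 5673.1 lb/h.
monomer in K: m_A = 1772×0.587 + (1−0.129)·(1−0.545)·m_A, so m_A = 1040.2/0.6037 = 1723 lb/h.
K = 1723 + 5673.1 = 7396.1 lb/h.

7396 lb/h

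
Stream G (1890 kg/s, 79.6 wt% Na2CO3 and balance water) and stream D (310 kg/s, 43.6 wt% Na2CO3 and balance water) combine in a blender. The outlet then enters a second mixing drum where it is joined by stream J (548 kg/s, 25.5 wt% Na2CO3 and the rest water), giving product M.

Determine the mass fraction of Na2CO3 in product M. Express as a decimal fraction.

Overall, product flow = 2748 kg/s.
Na2CO3 in = 1890×0.796 + 310×0.436 + 548×0.255 = 1779.3 kg/s.
Na2CO3 fraction in M = 0.648.

0.648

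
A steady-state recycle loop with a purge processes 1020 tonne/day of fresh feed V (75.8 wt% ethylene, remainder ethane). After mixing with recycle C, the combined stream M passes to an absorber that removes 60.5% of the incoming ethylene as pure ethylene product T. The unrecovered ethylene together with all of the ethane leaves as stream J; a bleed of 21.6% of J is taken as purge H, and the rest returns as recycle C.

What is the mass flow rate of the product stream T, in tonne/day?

677.6 tonne/day

ethylene in M: m_A = 1020×0.758 + (1−0.216)·(1−0.605)·m_A, so m_A = 773.16/0.6903 = 1120 tonne/day.
Product T = 0.605×1120 = 677.6 tonne/day.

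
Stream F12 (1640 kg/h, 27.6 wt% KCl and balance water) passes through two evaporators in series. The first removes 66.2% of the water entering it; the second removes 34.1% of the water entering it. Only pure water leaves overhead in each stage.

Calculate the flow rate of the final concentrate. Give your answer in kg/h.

717.1 kg/h

water in feed = 1640×0.724 = 1187.4 kg/h.
After stage 1: water left = (1−0.662)×1187.4 = 401.33; stream total = 853.97 kg/h.
After stage 2: water left = (1−0.341)×401.33 = 264.47; final concentrate = 717.11 kg/h.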